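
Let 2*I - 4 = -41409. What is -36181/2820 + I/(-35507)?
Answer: -1226297717/100129740 ≈ -12.247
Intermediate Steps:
I = -41405/2 (I = 2 + (1/2)*(-41409) = 2 - 41409/2 = -41405/2 ≈ -20703.)
-36181/2820 + I/(-35507) = -36181/2820 - 41405/2/(-35507) = -36181*1/2820 - 41405/2*(-1/35507) = -36181/2820 + 41405/71014 = -1226297717/100129740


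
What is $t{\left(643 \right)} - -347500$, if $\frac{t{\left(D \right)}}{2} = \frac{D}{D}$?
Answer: $347502$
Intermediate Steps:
$t{\left(D \right)} = 2$ ($t{\left(D \right)} = 2 \frac{D}{D} = 2 \cdot 1 = 2$)
$t{\left(643 \right)} - -347500 = 2 - -347500 = 2 + 347500 = 347502$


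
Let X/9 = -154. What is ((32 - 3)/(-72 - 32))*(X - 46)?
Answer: 5191/13 ≈ 399.31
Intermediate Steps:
X = -1386 (X = 9*(-154) = -1386)
((32 - 3)/(-72 - 32))*(X - 46) = ((32 - 3)/(-72 - 32))*(-1386 - 46) = (29/(-104))*(-1432) = (29*(-1/104))*(-1432) = -29/104*(-1432) = 5191/13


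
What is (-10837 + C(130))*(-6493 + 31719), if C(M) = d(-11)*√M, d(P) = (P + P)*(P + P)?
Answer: -273374162 + 12209384*√130 ≈ -1.3417e+8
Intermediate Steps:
d(P) = 4*P² (d(P) = (2*P)*(2*P) = 4*P²)
C(M) = 484*√M (C(M) = (4*(-11)²)*√M = (4*121)*√M = 484*√M)
(-10837 + C(130))*(-6493 + 31719) = (-10837 + 484*√130)*(-6493 + 31719) = (-10837 + 484*√130)*25226 = -273374162 + 12209384*√130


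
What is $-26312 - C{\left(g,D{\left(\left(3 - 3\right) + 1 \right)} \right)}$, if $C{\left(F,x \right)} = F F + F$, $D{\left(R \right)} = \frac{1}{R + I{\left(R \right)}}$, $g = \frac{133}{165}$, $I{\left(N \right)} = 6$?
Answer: $- \frac{716383834}{27225} \approx -26313.0$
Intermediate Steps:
$g = \frac{133}{165}$ ($g = 133 \cdot \frac{1}{165} = \frac{133}{165} \approx 0.80606$)
$D{\left(R \right)} = \frac{1}{6 + R}$ ($D{\left(R \right)} = \frac{1}{R + 6} = \frac{1}{6 + R}$)
$C{\left(F,x \right)} = F + F^{2}$ ($C{\left(F,x \right)} = F^{2} + F = F + F^{2}$)
$-26312 - C{\left(g,D{\left(\left(3 - 3\right) + 1 \right)} \right)} = -26312 - \frac{133 \left(1 + \frac{133}{165}\right)}{165} = -26312 - \frac{133}{165} \cdot \frac{298}{165} = -26312 - \frac{39634}{27225} = - \frac{716383834}{27225}$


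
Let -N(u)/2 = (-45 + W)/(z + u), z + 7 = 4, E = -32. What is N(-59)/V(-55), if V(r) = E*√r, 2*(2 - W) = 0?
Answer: -43*I*√55/54560 ≈ -0.0058449*I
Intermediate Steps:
W = 2 (W = 2 - ½*0 = 2 + 0 = 2)
z = -3 (z = -7 + 4 = -3)
N(u) = 86/(-3 + u) (N(u) = -2*(-45 + 2)/(-3 + u) = -(-86)/(-3 + u) = 86/(-3 + u))
V(r) = -32*√r
N(-59)/V(-55) = (86/(-3 - 59))/((-32*I*√55)) = (86/(-62))/((-32*I*√55)) = (86*(-1/62))/((-32*I*√55)) = -43*I*√55/54560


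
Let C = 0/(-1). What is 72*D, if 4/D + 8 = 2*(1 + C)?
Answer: -48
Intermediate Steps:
C = 0 (C = 0*(-1) = 0)
D = -⅔ (D = 4/(-8 + 2*(1 + 0)) = 4/(-8 + 2*1) = 4/(-8 + 2) = 4/(-6) = 4*(-⅙) = -⅔ ≈ -0.66667)
72*D = 72*(-⅔) = -48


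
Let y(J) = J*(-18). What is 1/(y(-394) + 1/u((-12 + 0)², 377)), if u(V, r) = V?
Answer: 144/1021249 ≈ 0.00014100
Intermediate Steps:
y(J) = -18*J
1/(y(-394) + 1/u((-12 + 0)², 377)) = 1/(-18*(-394) + 1/((-12 + 0)²)) = 1/(7092 + 1/((-12)²)) = 1/(7092 + 1/144) = 1/(1021249/144) = 144/1021249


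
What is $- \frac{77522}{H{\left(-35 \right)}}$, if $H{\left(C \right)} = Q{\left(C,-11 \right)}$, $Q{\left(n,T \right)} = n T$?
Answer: $- \frac{77522}{385} \approx -201.36$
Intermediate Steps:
$Q{\left(n,T \right)} = T n$
$H{\left(C \right)} = - 11 C$
$- \frac{77522}{H{\left(-35 \right)}} = - \frac{77522}{\left(-11\right) \left(-35\right)} = - \frac{77522}{385}$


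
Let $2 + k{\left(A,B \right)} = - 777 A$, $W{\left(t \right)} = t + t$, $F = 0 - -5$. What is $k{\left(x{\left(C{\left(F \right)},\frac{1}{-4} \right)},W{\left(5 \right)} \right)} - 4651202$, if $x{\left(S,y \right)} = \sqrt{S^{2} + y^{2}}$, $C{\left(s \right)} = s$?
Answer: $-4651204 - \frac{777 \sqrt{401}}{4} \approx -4.6551 \cdot 10^{6}$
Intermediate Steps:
$F = 5$ ($F = 0 + 5 = 5$)
$W{\left(t \right)} = 2 t$
$k{\left(A,B \right)} = -2 - 777 A$
$k{\left(x{\left(C{\left(F \right)},\frac{1}{-4} \right)},W{\left(5 \right)} \right)} - 4651202 = \left(-2 - 777 \sqrt{5^{2} + \left(\frac{1}{-4}\right)^{2}}\right) - 4651202 = \left(-2 - 777 \sqrt{25 + \left(- \frac{1}{4}\right)^{2}}\right) - 4651202 = \left(-2 - 777 \sqrt{25 + \frac{1}{16}}\right) - 4651202 = \left(-2 - 777 \sqrt{\frac{401}{16}}\right) - 4651202 = \left(-2 - 777 \frac{\sqrt{401}}{4}\right) - 4651202 = \left(-2 - \frac{777 \sqrt{401}}{4}\right) - 4651202 = -4651204 - \frac{777 \sqrt{401}}{4}$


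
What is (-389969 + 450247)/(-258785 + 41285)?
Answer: -30139/108750 ≈ -0.27714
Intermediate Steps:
(-389969 + 450247)/(-258785 + 41285) = 60278/(-217500) = 60278*(-1/217500) = -30139/108750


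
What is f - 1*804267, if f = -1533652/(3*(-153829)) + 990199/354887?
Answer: -10132186108286422/12598133613 ≈ -8.0426e+5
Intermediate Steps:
f = 77018240249/12598133613 (f = -1533652/(-461487) + 990199*(1/354887) = -1533652*(-1/461487) + 990199/354887 = 1533652/461487 + 990199/354887 = 77018240249/12598133613 ≈ 6.1135)
f - 1*804267 = 77018240249/12598133613 - 1*804267 = 77018240249/12598133613 - 804267 = -10132186108286422/12598133613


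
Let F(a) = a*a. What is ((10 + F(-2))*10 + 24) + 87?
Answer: 251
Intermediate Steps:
F(a) = a**2
((10 + F(-2))*10 + 24) + 87 = ((10 + (-2)**2)*10 + 24) + 87 = ((10 + 4)*10 + 24) + 87 = (14*10 + 24) + 87 = (140 + 24) + 87 = 164 + 87 = 251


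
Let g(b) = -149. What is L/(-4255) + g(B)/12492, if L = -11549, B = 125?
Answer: 143636113/53153460 ≈ 2.7023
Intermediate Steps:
L/(-4255) + g(B)/12492 = -11549/(-4255) - 149/12492 = -11549*(-1/4255) - 149*1/12492 = 11549/4255 - 149/12492 = 143636113/53153460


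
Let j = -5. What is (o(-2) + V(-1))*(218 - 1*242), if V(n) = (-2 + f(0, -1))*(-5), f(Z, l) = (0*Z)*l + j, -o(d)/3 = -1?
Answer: -912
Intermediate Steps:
o(d) = 3 (o(d) = -3*(-1) = 3)
f(Z, l) = -5 (f(Z, l) = (0*Z)*l - 5 = 0*l - 5 = 0 - 5 = -5)
V(n) = 35 (V(n) = (-2 - 5)*(-5) = -7*(-5) = 35)
(o(-2) + V(-1))*(218 - 1*242) = (3 + 35)*(218 - 1*242) = 38*(218 - 242) = 38*(-24) = -912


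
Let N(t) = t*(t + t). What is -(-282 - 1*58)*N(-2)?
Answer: 2720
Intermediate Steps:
N(t) = 2*t**2 (N(t) = t*(2*t) = 2*t**2)
-(-282 - 1*58)*N(-2) = -(-282 - 1*58)*2*(-2)**2 = -(-282 - 58)*2*4 = -(-340)*8 = -1*(-2720) = 2720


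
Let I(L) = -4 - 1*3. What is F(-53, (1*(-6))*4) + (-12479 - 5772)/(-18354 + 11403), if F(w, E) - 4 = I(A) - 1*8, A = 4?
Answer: -58210/6951 ≈ -8.3743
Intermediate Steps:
I(L) = -7 (I(L) = -4 - 3 = -7)
F(w, E) = -11 (F(w, E) = 4 + (-7 - 1*8) = 4 + (-7 - 8) = 4 - 15 = -11)
F(-53, (1*(-6))*4) + (-12479 - 5772)/(-18354 + 11403) = -11 + (-12479 - 5772)/(-18354 + 11403) = -11 - 18251/(-6951) = -11 - 18251*(-1/6951) = -11 + 18251/6951 = -58210/6951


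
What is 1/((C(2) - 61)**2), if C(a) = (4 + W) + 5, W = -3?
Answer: 1/3025 ≈ 0.00033058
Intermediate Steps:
C(a) = 6 (C(a) = (4 - 3) + 5 = 1 + 5 = 6)
1/((C(2) - 61)**2) = 1/((6 - 61)**2) = 1/((-55)**2) = 1/3025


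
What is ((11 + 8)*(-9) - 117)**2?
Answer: 82944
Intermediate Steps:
((11 + 8)*(-9) - 117)**2 = (19*(-9) - 117)**2 = (-171 - 117)**2 = (-288)**2 = 82944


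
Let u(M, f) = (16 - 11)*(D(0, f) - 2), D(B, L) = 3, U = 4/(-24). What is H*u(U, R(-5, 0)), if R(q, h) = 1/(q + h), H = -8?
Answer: -40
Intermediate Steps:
U = -1/6 (U = 4*(-1/24) = -1/6 ≈ -0.16667)
R(q, h) = 1/(h + q)
u(M, f) = 5 (u(M, f) = (16 - 11)*(3 - 2) = 5*1 = 5)
H*u(U, R(-5, 0)) = -8*5 = -40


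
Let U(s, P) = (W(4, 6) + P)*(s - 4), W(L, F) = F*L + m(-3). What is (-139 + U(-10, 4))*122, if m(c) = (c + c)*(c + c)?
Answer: -126270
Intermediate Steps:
m(c) = 4*c**2 (m(c) = (2*c)*(2*c) = 4*c**2)
W(L, F) = 36 + F*L (W(L, F) = F*L + 4*(-3)**2 = F*L + 4*9 = F*L + 36 = 36 + F*L)
U(s, P) = (-4 + s)*(60 + P) (U(s, P) = ((36 + 6*4) + P)*(s - 4) = ((36 + 24) + P)*(-4 + s) = (60 + P)*(-4 + s) = (-4 + s)*(60 + P))
(-139 + U(-10, 4))*122 = (-139 + (-240 - 4*4 + 60*(-10) + 4*(-10)))*122 = (-139 + (-240 - 16 - 600 - 40))*122 = (-139 - 896)*122 = -1035*122 = -126270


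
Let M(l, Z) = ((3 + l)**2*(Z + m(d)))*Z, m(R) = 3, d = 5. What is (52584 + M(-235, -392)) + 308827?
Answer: 8207875523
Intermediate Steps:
M(l, Z) = Z*(3 + l)**2*(3 + Z) (M(l, Z) = ((3 + l)**2*(Z + 3))*Z = ((3 + l)**2*(3 + Z))*Z = Z*(3 + l)**2*(3 + Z))
(52584 + M(-235, -392)) + 308827 = (52584 - 392*(3 - 235)**2*(3 - 392)) + 308827 = (52584 - 392*(-232)**2*(-389)) + 308827 = (52584 - 392*53824*(-389)) + 308827 = (52584 + 8207514112) + 308827 = 8207566696 + 308827 = 8207875523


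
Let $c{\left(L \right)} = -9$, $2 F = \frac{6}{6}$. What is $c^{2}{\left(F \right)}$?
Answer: $81$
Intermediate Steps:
$F = \frac{1}{2}$ ($F = \frac{6 \cdot \frac{1}{6}}{2} = \frac{1}{2} \cdot 1 = \frac{1}{2} \approx 0.5$)
$c^{2}{\left(F \right)} = \left(-9\right)^{2} = 81$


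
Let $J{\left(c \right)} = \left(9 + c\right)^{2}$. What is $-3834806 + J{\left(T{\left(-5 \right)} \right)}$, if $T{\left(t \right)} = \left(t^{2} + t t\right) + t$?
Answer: $-3831890$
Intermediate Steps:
$T{\left(t \right)} = t + 2 t^{2}$ ($T{\left(t \right)} = \left(t^{2} + t^{2}\right) + t = 2 t^{2} + t = t + 2 t^{2}$)
$-3834806 + J{\left(T{\left(-5 \right)} \right)} = -3834806 + \left(9 - 5 \left(1 + 2 \left(-5\right)\right)\right)^{2} = -3834806 + \left(9 - 5 \left(1 - 10\right)\right)^{2} = -3834806 + \left(9 - -45\right)^{2} = -3834806 + \left(9 + 45\right)^{2} = -3834806 + 54^{2} = -3834806 + 2916 = -3831890$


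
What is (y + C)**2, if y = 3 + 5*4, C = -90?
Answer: 4489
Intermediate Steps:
y = 23 (y = 3 + 20 = 23)
(y + C)**2 = (23 - 90)**2 = (-67)**2 = 4489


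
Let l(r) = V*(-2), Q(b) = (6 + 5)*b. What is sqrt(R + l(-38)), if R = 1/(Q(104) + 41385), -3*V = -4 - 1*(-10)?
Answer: sqrt(7234905893)/42529 ≈ 2.0000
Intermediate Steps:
Q(b) = 11*b
V = -2 (V = -(-4 - 1*(-10))/3 = -(-4 + 10)/3 = -1/3*6 = -2)
l(r) = 4 (l(r) = -2*(-2) = 4)
R = 1/42529 (R = 1/(11*104 + 41385) = 1/(1144 + 41385) = 1/42529 ≈ 2.3513e-5)
sqrt(R + l(-38)) = sqrt(1/42529 + 4) = sqrt(170117/42529) = sqrt(7234905893)/42529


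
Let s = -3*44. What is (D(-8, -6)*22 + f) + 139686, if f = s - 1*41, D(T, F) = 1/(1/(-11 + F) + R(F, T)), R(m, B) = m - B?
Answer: 418573/3 ≈ 1.3952e+5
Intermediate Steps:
s = -132
D(T, F) = 1/(F + 1/(-11 + F) - T) (D(T, F) = 1/(1/(-11 + F) + (F - T)) = 1/(F + 1/(-11 + F) - T))
f = -173 (f = -132 - 1*41 = -132 - 41 = -173)
(D(-8, -6)*22 + f) + 139686 = (((-11 - 6)/(1 - 11*(-6) + 11*(-8) - 6*(-6 - 1*(-8))))*22 - 173) + 139686 = ((-17/(1 + 66 - 88 - 6*(-6 + 8)))*22 - 173) + 139686 = ((-17/(1 + 66 - 88 - 6*2))*22 - 173) + 139686 = ((-17/(1 + 66 - 88 - 12))*22 - 173) + 139686 = ((-17/(-33))*22 - 173) + 139686 = (-1/33*(-17)*22 - 173) + 139686 = ((17/33)*22 - 173) + 139686 = (34/3 - 173) + 139686 = -485/3 + 139686 = 418573/3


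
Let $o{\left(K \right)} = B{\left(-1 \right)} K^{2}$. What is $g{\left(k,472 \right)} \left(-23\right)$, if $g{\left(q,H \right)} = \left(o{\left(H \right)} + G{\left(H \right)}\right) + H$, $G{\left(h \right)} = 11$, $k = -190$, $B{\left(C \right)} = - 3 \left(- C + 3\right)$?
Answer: $61477275$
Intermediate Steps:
$B{\left(C \right)} = -9 + 3 C$ ($B{\left(C \right)} = - 3 \left(3 - C\right) = -9 + 3 C$)
$o{\left(K \right)} = - 12 K^{2}$ ($o{\left(K \right)} = \left(-9 + 3 \left(-1\right)\right) K^{2} = \left(-9 - 3\right) K^{2} = - 12 K^{2}$)
$g{\left(q,H \right)} = 11 + H - 12 H^{2}$ ($g{\left(q,H \right)} = \left(- 12 H^{2} + 11\right) + H = \left(11 - 12 H^{2}\right) + H = 11 + H - 12 H^{2}$)
$g{\left(k,472 \right)} \left(-23\right) = \left(11 + 472 - 12 \cdot 472^{2}\right) \left(-23\right) = \left(11 + 472 - 2673408\right) \left(-23\right) = \left(-2672925\right) \left(-23\right) = 61477275$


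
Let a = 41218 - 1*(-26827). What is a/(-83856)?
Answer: -68045/83856 ≈ -0.81145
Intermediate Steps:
a = 68045 (a = 41218 + 26827 = 68045)
a/(-83856) = 68045/(-83856) = 68045*(-1/83856) = -68045/83856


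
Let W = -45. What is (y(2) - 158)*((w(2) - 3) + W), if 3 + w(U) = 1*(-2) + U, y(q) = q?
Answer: 7956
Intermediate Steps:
w(U) = -5 + U (w(U) = -3 + (1*(-2) + U) = -3 + (-2 + U) = -5 + U)
(y(2) - 158)*((w(2) - 3) + W) = (2 - 158)*(((-5 + 2) - 3) - 45) = -156*((-3 - 3) - 45) = -156*(-6 - 45) = -156*(-51) = 7956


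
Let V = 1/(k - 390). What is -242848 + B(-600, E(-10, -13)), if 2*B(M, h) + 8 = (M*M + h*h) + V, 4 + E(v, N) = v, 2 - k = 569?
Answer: -120111157/1914 ≈ -62754.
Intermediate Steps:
k = -567 (k = 2 - 1*569 = 2 - 569 = -567)
V = -1/957 (V = 1/(-567 - 390) = 1/(-957) = -1/957 ≈ -0.0010449)
E(v, N) = -4 + v
B(M, h) = -7657/1914 + M²/2 + h²/2 (B(M, h) = -4 + ((M*M + h*h) - 1/957)/2 = -4 + ((M² + h²) - 1/957)/2 = -4 + (-1/957 + M² + h²)/2 = -4 + (-1/1914 + M²/2 + h²/2) = -7657/1914 + M²/2 + h²/2)
-242848 + B(-600, E(-10, -13)) = -242848 + (-7657/1914 + (½)*(-600)² + (-4 - 10)²/2) = -242848 + (-7657/1914 + (½)*360000 + (½)*(-14)²) = -242848 + (-7657/1914 + 180000 + (½)*196) = -242848 + (-7657/1914 + 180000 + 98) = -242848 + 344699915/1914 = -120111157/1914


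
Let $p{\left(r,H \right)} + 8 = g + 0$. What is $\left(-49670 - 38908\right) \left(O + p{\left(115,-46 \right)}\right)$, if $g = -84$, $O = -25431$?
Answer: $2260776294$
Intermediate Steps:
$p{\left(r,H \right)} = -92$ ($p{\left(r,H \right)} = -8 + \left(-84 + 0\right) = -8 - 84 = -92$)
$\left(-49670 - 38908\right) \left(O + p{\left(115,-46 \right)}\right) = \left(-49670 - 38908\right) \left(-25431 - 92\right) = \left(-88578\right) \left(-25523\right) = 2260776294$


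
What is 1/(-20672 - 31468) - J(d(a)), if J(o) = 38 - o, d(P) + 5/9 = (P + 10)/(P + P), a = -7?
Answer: -42450671/1094940 ≈ -38.770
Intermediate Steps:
d(P) = -5/9 + (10 + P)/(2*P) (d(P) = -5/9 + (P + 10)/(P + P) = -5/9 + (10 + P)/((2*P)) = -5/9 + (10 + P)*(1/(2*P)) = -5/9 + (10 + P)/(2*P))
1/(-20672 - 31468) - J(d(a)) = 1/(-20672 - 31468) - (38 - (90 - 1*(-7))/(18*(-7))) = 1/(-52140) - (38 - (-1)*(90 + 7)/(18*7)) = -1/52140 - (38 - (-1)*97/(18*7)) = -1/52140 - (38 - 1*(-97/126)) = -1/52140 - (38 + 97/126) = -1/52140 - 1*4885/126 = -1/52140 - 4885/126 = -42450671/1094940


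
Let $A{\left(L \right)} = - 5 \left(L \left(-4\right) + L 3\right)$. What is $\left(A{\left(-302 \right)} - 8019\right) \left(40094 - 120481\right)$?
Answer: $766007723$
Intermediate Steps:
$A{\left(L \right)} = 5 L$ ($A{\left(L \right)} = - 5 \left(- 4 L + 3 L\right) = - 5 \left(- L\right) = 5 L$)
$\left(A{\left(-302 \right)} - 8019\right) \left(40094 - 120481\right) = \left(5 \left(-302\right) - 8019\right) \left(40094 - 120481\right) = \left(-1510 - 8019\right) \left(-80387\right) = \left(-9529\right) \left(-80387\right) = 766007723$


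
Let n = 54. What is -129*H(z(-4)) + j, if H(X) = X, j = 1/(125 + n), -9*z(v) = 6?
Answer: 15395/179 ≈ 86.006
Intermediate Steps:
z(v) = -⅔ (z(v) = -⅑*6 = -⅔)
j = 1/179 (j = 1/(125 + 54) = 1/179 ≈ 0.0055866)
-129*H(z(-4)) + j = -129*(-⅔) + 1/179 = 86 + 1/179 = 15395/179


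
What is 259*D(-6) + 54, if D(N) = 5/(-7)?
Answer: -131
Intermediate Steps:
D(N) = -5/7 (D(N) = 5*(-⅐) = -5/7)
259*D(-6) + 54 = 259*(-5/7) + 54 = -185 + 54 = -131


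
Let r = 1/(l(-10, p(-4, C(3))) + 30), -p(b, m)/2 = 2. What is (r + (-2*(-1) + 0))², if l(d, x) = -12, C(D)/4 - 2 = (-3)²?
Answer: 1369/324 ≈ 4.2253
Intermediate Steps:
C(D) = 44 (C(D) = 8 + 4*(-3)² = 8 + 4*9 = 8 + 36 = 44)
p(b, m) = -4 (p(b, m) = -2*2 = -4)
r = 1/18 (r = 1/(-12 + 30) = 1/18 ≈ 0.055556)
(r + (-2*(-1) + 0))² = (1/18 + (-2*(-1) + 0))² = (1/18 + (2 + 0))² = (1/18 + 2)² = (37/18)² = 1369/324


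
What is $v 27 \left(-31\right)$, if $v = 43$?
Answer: $-35991$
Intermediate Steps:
$v 27 \left(-31\right) = 43 \cdot 27 \left(-31\right) = 1161 \left(-31\right) = -35991$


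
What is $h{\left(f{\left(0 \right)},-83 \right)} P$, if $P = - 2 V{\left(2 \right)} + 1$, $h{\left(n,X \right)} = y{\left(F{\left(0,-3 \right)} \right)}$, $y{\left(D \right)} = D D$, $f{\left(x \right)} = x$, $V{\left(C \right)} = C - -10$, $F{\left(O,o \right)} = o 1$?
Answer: $-207$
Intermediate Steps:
$F{\left(O,o \right)} = o$
$V{\left(C \right)} = 10 + C$ ($V{\left(C \right)} = C + 10 = 10 + C$)
$y{\left(D \right)} = D^{2}$
$h{\left(n,X \right)} = 9$ ($h{\left(n,X \right)} = \left(-3\right)^{2} = 9$)
$P = -23$ ($P = - 2 \left(10 + 2\right) + 1 = \left(-2\right) 12 + 1 = -24 + 1 = -23$)
$h{\left(f{\left(0 \right)},-83 \right)} P = 9 \left(-23\right) = -207$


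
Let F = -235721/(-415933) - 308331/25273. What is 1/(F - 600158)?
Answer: -10511874709/6308907989265012 ≈ -1.6662e-6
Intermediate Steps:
F = -122287660990/10511874709 (F = -235721*(-1/415933) - 308331*1/25273 = 235721/415933 - 308331/25273 = -122287660990/10511874709 ≈ -11.633)
1/(F - 600158) = 1/(-122287660990/10511874709 - 600158) = 1/(-6308907989265012/10511874709) = -10511874709/6308907989265012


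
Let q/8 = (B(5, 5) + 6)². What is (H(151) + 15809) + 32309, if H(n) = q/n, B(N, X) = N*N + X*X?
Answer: 7290906/151 ≈ 48284.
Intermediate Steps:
B(N, X) = N² + X²
q = 25088 (q = 8*((5² + 5²) + 6)² = 8*((25 + 25) + 6)² = 8*(50 + 6)² = 8*56² = 8*3136 = 25088)
H(n) = 25088/n
(H(151) + 15809) + 32309 = (25088/151 + 15809) + 32309 = 2412247/151 + 32309 = 7290906/151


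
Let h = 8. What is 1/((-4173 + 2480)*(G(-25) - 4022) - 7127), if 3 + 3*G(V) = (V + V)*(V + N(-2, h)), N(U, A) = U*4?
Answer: 1/5872662 ≈ 1.7028e-7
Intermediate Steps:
N(U, A) = 4*U
G(V) = -1 + 2*V*(-8 + V)/3 (G(V) = -1 + ((V + V)*(V + 4*(-2)))/3 = -1 + ((2*V)*(V - 8))/3 = -1 + ((2*V)*(-8 + V))/3 = -1 + (2*V*(-8 + V))/3 = -1 + 2*V*(-8 + V)/3)
1/((-4173 + 2480)*(G(-25) - 4022) - 7127) = 1/((-4173 + 2480)*((-1 - 16/3*(-25) + (⅔)*(-25)²) - 4022) - 7127) = 1/(-1693*((-1 + 400/3 + (⅔)*625) - 4022) - 7127) = 1/(-1693*((-1 + 400/3 + 1250/3) - 4022) - 7127) = 1/(-1693*(549 - 4022) - 7127) = 1/(-1693*(-3473) - 7127) = 1/(5879789 - 7127) = 1/5872662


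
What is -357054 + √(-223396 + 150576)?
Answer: -357054 + 2*I*√18205 ≈ -3.5705e+5 + 269.85*I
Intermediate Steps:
-357054 + √(-223396 + 150576) = -357054 + √(-72820) = -357054 + 2*I*√18205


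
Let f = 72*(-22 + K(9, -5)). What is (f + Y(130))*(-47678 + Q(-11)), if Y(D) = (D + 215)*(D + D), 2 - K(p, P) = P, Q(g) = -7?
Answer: -4225844700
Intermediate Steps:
K(p, P) = 2 - P
Y(D) = 2*D*(215 + D) (Y(D) = (215 + D)*(2*D) = 2*D*(215 + D))
f = -1080 (f = 72*(-22 + (2 - 1*(-5))) = 72*(-22 + (2 + 5)) = 72*(-22 + 7) = 72*(-15) = -1080)
(f + Y(130))*(-47678 + Q(-11)) = (-1080 + 2*130*(215 + 130))*(-47678 - 7) = (-1080 + 2*130*345)*(-47685) = (-1080 + 89700)*(-47685) = 88620*(-47685) = -4225844700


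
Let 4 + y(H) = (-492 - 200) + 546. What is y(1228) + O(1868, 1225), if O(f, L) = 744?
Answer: 594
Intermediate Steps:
y(H) = -150 (y(H) = -4 + ((-492 - 200) + 546) = -4 + (-692 + 546) = -4 - 146 = -150)
y(1228) + O(1868, 1225) = -150 + 744 = 594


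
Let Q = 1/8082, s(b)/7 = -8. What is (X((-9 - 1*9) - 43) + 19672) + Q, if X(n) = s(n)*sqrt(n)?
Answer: 158989105/8082 - 56*I*sqrt(61) ≈ 19672.0 - 437.37*I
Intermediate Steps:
s(b) = -56 (s(b) = 7*(-8) = -56)
Q = 1/8082 ≈ 0.00012373
X(n) = -56*sqrt(n)
(X((-9 - 1*9) - 43) + 19672) + Q = (-56*sqrt((-9 - 1*9) - 43) + 19672) + 1/8082 = (-56*sqrt((-9 - 9) - 43) + 19672) + 1/8082 = (-56*sqrt(-18 - 43) + 19672) + 1/8082 = (-56*I*sqrt(61) + 19672) + 1/8082 = (19672 - 56*I*sqrt(61)) + 1/8082 = 158989105/8082 - 56*I*sqrt(61)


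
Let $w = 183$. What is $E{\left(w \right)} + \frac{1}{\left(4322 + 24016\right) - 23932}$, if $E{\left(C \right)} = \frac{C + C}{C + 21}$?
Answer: $\frac{67200}{37451} \approx 1.7943$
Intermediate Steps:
$E{\left(C \right)} = \frac{2 C}{21 + C}$
$E{\left(w \right)} + \frac{1}{\left(4322 + 24016\right) - 23932} = 2 \cdot 183 \frac{1}{21 + 183} + \frac{1}{\left(4322 + 24016\right) - 23932} = 2 \cdot 183 \cdot \frac{1}{204} + \frac{1}{28338 - 23932} = 2 \cdot 183 \cdot \frac{1}{204} + \frac{1}{4406} = \frac{61}{34} + \frac{1}{4406} = \frac{67200}{37451}$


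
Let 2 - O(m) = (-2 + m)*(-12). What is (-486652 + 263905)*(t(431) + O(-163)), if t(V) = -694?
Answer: 595179984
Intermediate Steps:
O(m) = -22 + 12*m (O(m) = 2 - (-2 + m)*(-12) = 2 - (24 - 12*m) = 2 + (-24 + 12*m) = -22 + 12*m)
(-486652 + 263905)*(t(431) + O(-163)) = (-486652 + 263905)*(-694 + (-22 + 12*(-163))) = -222747*(-694 + (-22 - 1956)) = -222747*(-694 - 1978) = -222747*(-2672) = 595179984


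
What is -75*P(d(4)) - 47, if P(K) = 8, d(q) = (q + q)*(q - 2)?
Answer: -647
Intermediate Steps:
d(q) = 2*q*(-2 + q) (d(q) = (2*q)*(-2 + q) = 2*q*(-2 + q))
-75*P(d(4)) - 47 = -75*8 - 47 = -600 - 47 = -647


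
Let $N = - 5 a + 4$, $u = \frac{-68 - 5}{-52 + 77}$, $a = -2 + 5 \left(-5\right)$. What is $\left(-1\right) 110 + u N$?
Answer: $- \frac{12897}{25} \approx -515.88$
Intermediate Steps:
$a = -27$ ($a = -2 - 25 = -27$)
$u = - \frac{73}{25} \approx -2.92$
$N = 139$ ($N = \left(-5\right) \left(-27\right) + 4 = 135 + 4 = 139$)
$\left(-1\right) 110 + u N = \left(-1\right) 110 - \frac{10147}{25} = -110 - \frac{10147}{25} = - \frac{12897}{25}$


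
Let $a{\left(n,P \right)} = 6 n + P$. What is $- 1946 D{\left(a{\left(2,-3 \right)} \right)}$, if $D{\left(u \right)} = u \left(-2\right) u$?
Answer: $315252$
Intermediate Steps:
$a{\left(n,P \right)} = P + 6 n$
$D{\left(u \right)} = - 2 u^{2}$ ($D{\left(u \right)} = - 2 u u = - 2 u^{2}$)
$- 1946 D{\left(a{\left(2,-3 \right)} \right)} = - 1946 \left(- 2 \left(-3 + 6 \cdot 2\right)^{2}\right) = - 1946 \left(- 2 \left(-3 + 12\right)^{2}\right) = - 1946 \left(- 2 \cdot 9^{2}\right) = - 1946 \left(\left(-2\right) 81\right) = \left(-1946\right) \left(-162\right) = 315252$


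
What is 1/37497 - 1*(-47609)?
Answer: 1785194674/37497 ≈ 47609.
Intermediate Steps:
1/37497 - 1*(-47609) = 1/37497 + 47609 = 1785194674/37497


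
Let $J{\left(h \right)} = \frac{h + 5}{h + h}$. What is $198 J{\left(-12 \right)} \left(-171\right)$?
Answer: $- \frac{39501}{4} \approx -9875.3$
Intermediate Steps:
$J{\left(h \right)} = \frac{5 + h}{2 h}$
$198 J{\left(-12 \right)} \left(-171\right) = 198 \frac{5 - 12}{2 \left(-12\right)} \left(-171\right) = 198 \cdot \frac{1}{2} \left(- \frac{1}{12}\right) \left(-7\right) \left(-171\right) = 198 \cdot \frac{7}{24} \left(-171\right) = \frac{231}{4} \left(-171\right) = - \frac{39501}{4}$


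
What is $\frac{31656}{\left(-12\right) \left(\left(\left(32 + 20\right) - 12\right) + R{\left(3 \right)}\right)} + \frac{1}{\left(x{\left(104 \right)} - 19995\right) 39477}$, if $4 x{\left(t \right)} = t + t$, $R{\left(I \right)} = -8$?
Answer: $- \frac{1038435260725}{12596636976} \approx -82.438$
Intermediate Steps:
$x{\left(t \right)} = \frac{t}{2}$ ($x{\left(t \right)} = \frac{t + t}{4} = \frac{2 t}{4} = \frac{t}{2}$)
$\frac{31656}{\left(-12\right) \left(\left(\left(32 + 20\right) - 12\right) + R{\left(3 \right)}\right)} + \frac{1}{\left(x{\left(104 \right)} - 19995\right) 39477} = \frac{31656}{\left(-12\right) \left(\left(\left(32 + 20\right) - 12\right) - 8\right)} + \frac{1}{\left(\frac{1}{2} \cdot 104 - 19995\right) 39477} = \frac{31656}{\left(-12\right) \left(\left(52 - 12\right) - 8\right)} + \frac{1}{52 - 19995} \cdot \frac{1}{39477} = \frac{31656}{\left(-12\right) \left(40 - 8\right)} + \frac{1}{-19943} \cdot \frac{1}{39477} = \frac{31656}{\left(-12\right) 32} - \frac{1}{787289811} = \frac{31656}{-384} - \frac{1}{787289811} = 31656 \left(- \frac{1}{384}\right) - \frac{1}{787289811} = - \frac{1319}{16} - \frac{1}{787289811} = - \frac{1038435260725}{12596636976}$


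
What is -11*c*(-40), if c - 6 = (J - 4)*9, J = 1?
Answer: -9240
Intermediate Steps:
c = -21 (c = 6 + (1 - 4)*9 = 6 - 3*9 = 6 - 27 = -21)
-11*c*(-40) = -11*(-21)*(-40) = 231*(-40) = -9240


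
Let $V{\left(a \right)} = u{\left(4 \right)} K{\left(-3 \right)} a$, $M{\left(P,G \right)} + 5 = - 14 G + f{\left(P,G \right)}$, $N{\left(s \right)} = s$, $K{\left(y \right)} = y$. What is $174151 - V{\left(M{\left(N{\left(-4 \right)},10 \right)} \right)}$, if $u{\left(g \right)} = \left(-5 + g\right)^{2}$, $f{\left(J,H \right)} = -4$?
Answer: $173704$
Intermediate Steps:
$M{\left(P,G \right)} = -9 - 14 G$ ($M{\left(P,G \right)} = -5 - \left(4 + 14 G\right) = -9 - 14 G$)
$V{\left(a \right)} = - 3 a$ ($V{\left(a \right)} = \left(-5 + 4\right)^{2} \left(-3\right) a = \left(-1\right)^{2} \left(-3\right) a = 1 \left(-3\right) a = - 3 a$)
$174151 - V{\left(M{\left(N{\left(-4 \right)},10 \right)} \right)} = 174151 - - 3 \left(-9 - 140\right) = 174151 - \left(-3\right) \left(-149\right) = 174151 - 447 = 173704$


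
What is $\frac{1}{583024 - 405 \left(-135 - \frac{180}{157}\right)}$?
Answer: $\frac{157}{100191643} \approx 1.567 \cdot 10^{-6}$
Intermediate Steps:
$\frac{1}{583024 - 405 \left(-135 - \frac{180}{157}\right)} = \frac{1}{583024 - - \frac{8656875}{157}} = \frac{1}{583024 + \frac{8656875}{157}} = \frac{1}{\frac{100191643}{157}} = \frac{157}{100191643}$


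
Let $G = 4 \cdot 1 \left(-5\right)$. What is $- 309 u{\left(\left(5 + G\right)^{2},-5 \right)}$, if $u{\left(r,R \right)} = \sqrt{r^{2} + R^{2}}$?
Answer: $- 1545 \sqrt{2026} \approx -69542.0$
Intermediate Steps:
$G = -20$ ($G = 4 \left(-5\right) = -20$)
$u{\left(r,R \right)} = \sqrt{R^{2} + r^{2}}$
$- 309 u{\left(\left(5 + G\right)^{2},-5 \right)} = - 309 \sqrt{\left(-5\right)^{2} + \left(\left(5 - 20\right)^{2}\right)^{2}} = - 309 \sqrt{25 + \left(\left(-15\right)^{2}\right)^{2}} = - 309 \sqrt{25 + 225^{2}} = - 309 \sqrt{25 + 50625} = - 309 \sqrt{50650} = - 309 \cdot 5 \sqrt{2026} = - 1545 \sqrt{2026}$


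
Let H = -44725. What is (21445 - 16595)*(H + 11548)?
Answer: -160908450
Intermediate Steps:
(21445 - 16595)*(H + 11548) = (21445 - 16595)*(-44725 + 11548) = 4850*(-33177) = -160908450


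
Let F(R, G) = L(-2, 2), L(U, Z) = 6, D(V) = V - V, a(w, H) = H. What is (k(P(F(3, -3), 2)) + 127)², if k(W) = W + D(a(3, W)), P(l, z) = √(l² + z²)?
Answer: 16169 + 508*√10 ≈ 17775.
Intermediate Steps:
D(V) = 0
F(R, G) = 6
k(W) = W (k(W) = W + 0 = W)
(k(P(F(3, -3), 2)) + 127)² = (√(6² + 2²) + 127)² = (√(36 + 4) + 127)² = (√40 + 127)² = (2*√10 + 127)² = (127 + 2*√10)²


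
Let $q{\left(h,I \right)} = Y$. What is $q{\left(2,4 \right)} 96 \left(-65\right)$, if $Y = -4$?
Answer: $24960$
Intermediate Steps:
$q{\left(h,I \right)} = -4$
$q{\left(2,4 \right)} 96 \left(-65\right) = \left(-4\right) 96 \left(-65\right) = \left(-384\right) \left(-65\right) = 24960$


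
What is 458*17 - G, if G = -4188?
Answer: 11974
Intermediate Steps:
458*17 - G = 458*17 - 1*(-4188) = 7786 + 4188 = 11974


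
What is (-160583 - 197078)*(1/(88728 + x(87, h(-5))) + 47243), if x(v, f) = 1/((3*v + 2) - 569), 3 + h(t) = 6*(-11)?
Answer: -458765929706498107/27150767 ≈ -1.6897e+10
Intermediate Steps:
h(t) = -69 (h(t) = -3 + 6*(-11) = -3 - 66 = -69)
x(v, f) = 1/(-567 + 3*v) (x(v, f) = 1/((2 + 3*v) - 569) = 1/(-567 + 3*v))
(-160583 - 197078)*(1/(88728 + x(87, h(-5))) + 47243) = (-160583 - 197078)*(1/(88728 + 1/(3*(-189 + 87))) + 47243) = -357661*(1/(88728 + (⅓)/(-102)) + 47243) = -357661*(1/(88728 + (⅓)*(-1/102)) + 47243) = -357661*(1/(88728 - 1/306) + 47243) = -357661*(1/(27150767/306) + 47243) = -357661*(306/27150767 + 47243) = -357661*1282683685687/27150767 = -458765929706498107/27150767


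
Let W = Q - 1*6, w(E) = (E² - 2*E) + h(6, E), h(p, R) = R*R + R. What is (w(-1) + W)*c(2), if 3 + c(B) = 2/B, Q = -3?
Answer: 12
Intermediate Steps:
c(B) = -3 + 2/B
h(p, R) = R + R² (h(p, R) = R² + R = R + R²)
w(E) = E² - 2*E + E*(1 + E) (w(E) = (E² - 2*E) + E*(1 + E) = E² - 2*E + E*(1 + E))
W = -9 (W = -3 - 1*6 = -3 - 6 = -9)
(w(-1) + W)*c(2) = (-(-1 + 2*(-1)) - 9)*(-3 + 2/2) = (-(-1 - 2) - 9)*(-3 + 2*(½)) = (-1*(-3) - 9)*(-3 + 1) = (3 - 9)*(-2) = -6*(-2) = 12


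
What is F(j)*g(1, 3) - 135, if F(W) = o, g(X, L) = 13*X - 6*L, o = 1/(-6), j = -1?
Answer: -805/6 ≈ -134.17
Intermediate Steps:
o = -1/6 ≈ -0.16667
g(X, L) = -6*L + 13*X
F(W) = -1/6
F(j)*g(1, 3) - 135 = -(-6*3 + 13*1)/6 - 135 = -(-18 + 13)/6 - 135 = -1/6*(-5) - 135 = 5/6 - 135 = -805/6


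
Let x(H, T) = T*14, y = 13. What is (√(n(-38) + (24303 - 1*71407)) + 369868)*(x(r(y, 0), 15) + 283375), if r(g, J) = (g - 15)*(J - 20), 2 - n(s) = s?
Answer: 104889016780 + 567170*I*√11766 ≈ 1.0489e+11 + 6.1522e+7*I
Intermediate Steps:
n(s) = 2 - s
r(g, J) = (-20 + J)*(-15 + g) (r(g, J) = (-15 + g)*(-20 + J) = (-20 + J)*(-15 + g))
x(H, T) = 14*T
(√(n(-38) + (24303 - 1*71407)) + 369868)*(x(r(y, 0), 15) + 283375) = (√((2 - 1*(-38)) + (24303 - 1*71407)) + 369868)*(14*15 + 283375) = (√((2 + 38) + (24303 - 71407)) + 369868)*(210 + 283375) = (√(40 - 47104) + 369868)*283585 = (√(-47064) + 369868)*283585 = (2*I*√11766 + 369868)*283585 = (369868 + 2*I*√11766)*283585 = 104889016780 + 567170*I*√11766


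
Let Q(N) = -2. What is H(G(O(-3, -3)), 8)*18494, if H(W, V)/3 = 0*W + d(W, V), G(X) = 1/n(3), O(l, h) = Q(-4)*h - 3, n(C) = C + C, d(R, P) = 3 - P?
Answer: -277410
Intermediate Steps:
n(C) = 2*C
O(l, h) = -3 - 2*h (O(l, h) = -2*h - 3 = -3 - 2*h)
G(X) = ⅙ (G(X) = 1/(2*3) = 1/6 = ⅙)
H(W, V) = 9 - 3*V (H(W, V) = 3*(0*W + (3 - V)) = 3*(0 + (3 - V)) = 3*(3 - V) = 9 - 3*V)
H(G(O(-3, -3)), 8)*18494 = (9 - 3*8)*18494 = (9 - 24)*18494 = -15*18494 = -277410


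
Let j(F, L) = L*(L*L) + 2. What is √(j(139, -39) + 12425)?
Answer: 2*I*√11723 ≈ 216.55*I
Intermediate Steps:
j(F, L) = 2 + L³ (j(F, L) = L*L² + 2 = L³ + 2 = 2 + L³)
√(j(139, -39) + 12425) = √((2 + (-39)³) + 12425) = √((2 - 59319) + 12425) = √(-59317 + 12425) = √(-46892) = 2*I*√11723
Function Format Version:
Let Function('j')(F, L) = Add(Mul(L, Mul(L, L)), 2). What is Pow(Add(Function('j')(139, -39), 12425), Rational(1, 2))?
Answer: Mul(2, I, Pow(11723, Rational(1, 2))) ≈ Mul(216.55, I)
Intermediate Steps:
Function('j')(F, L) = Add(2, Pow(L, 3)) (Function('j')(F, L) = Add(Mul(L, Pow(L, 2)), 2) = Add(Pow(L, 3), 2) = Add(2, Pow(L, 3)))
Pow(Add(Function('j')(139, -39), 12425), Rational(1, 2)) = Pow(Add(Add(2, Pow(-39, 3)), 12425), Rational(1, 2)) = Pow(Add(Add(2, -59319), 12425), Rational(1, 2)) = Pow(Add(-59317, 12425), Rational(1, 2)) = Pow(-46892, Rational(1, 2)) = Mul(2, I, Pow(11723, Rational(1, 2)))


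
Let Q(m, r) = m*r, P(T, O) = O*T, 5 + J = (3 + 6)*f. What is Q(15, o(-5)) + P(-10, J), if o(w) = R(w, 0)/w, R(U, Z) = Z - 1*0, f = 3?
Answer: -220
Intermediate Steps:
J = 22 (J = -5 + (3 + 6)*3 = -5 + 9*3 = -5 + 27 = 22)
R(U, Z) = Z (R(U, Z) = Z + 0 = Z)
o(w) = 0 (o(w) = 0/w = 0)
Q(15, o(-5)) + P(-10, J) = 15*0 + 22*(-10) = 0 - 220 = -220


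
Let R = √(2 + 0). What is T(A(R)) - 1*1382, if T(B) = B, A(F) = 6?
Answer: -1376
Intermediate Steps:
R = √2 ≈ 1.4142
T(A(R)) - 1*1382 = 6 - 1*1382 = 6 - 1382 = -1376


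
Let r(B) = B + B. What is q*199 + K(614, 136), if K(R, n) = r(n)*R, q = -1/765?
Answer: 127760921/765 ≈ 1.6701e+5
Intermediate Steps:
r(B) = 2*B
q = -1/765 (q = -1*1/765 = -1/765 ≈ -0.0013072)
K(R, n) = 2*R*n (K(R, n) = (2*n)*R = 2*R*n)
q*199 + K(614, 136) = -1/765*199 + 2*614*136 = -199/765 + 167008 = 127760921/765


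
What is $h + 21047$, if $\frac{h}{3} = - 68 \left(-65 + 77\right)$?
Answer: $18599$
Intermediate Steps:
$h = -2448$ ($h = 3 \left(- 68 \left(-65 + 77\right)\right) = 3 \left(\left(-68\right) 12\right) = 3 \left(-816\right) = -2448$)
$h + 21047 = -2448 + 21047 = 18599$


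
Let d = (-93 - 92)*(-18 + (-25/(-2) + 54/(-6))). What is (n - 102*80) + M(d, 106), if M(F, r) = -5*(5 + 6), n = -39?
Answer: -8254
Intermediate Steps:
d = 5365/2 (d = -185*(-18 + (-25*(-½) + 54*(-⅙))) = -185*(-18 + (25/2 - 9)) = -185*(-18 + 7/2) = -185*(-29/2) = 5365/2 ≈ 2682.5)
M(F, r) = -55 (M(F, r) = -5*11 = -55)
(n - 102*80) + M(d, 106) = (-39 - 102*80) - 55 = (-39 - 8160) - 55 = -8199 - 55 = -8254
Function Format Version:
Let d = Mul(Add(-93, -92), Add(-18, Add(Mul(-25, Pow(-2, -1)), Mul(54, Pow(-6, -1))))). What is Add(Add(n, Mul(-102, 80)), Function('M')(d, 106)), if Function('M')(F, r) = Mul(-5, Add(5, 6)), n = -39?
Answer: -8254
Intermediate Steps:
d = Rational(5365, 2) (d = Mul(-185, Add(-18, Add(Mul(-25, Rational(-1, 2)), Mul(54, Rational(-1, 6))))) = Mul(-185, Add(-18, Add(Rational(25, 2), -9))) = Mul(-185, Add(-18, Rational(7, 2))) = Mul(-185, Rational(-29, 2)) = Rational(5365, 2) ≈ 2682.5)
Function('M')(F, r) = -55 (Function('M')(F, r) = Mul(-5, 11) = -55)
Add(Add(n, Mul(-102, 80)), Function('M')(d, 106)) = Add(Add(-39, Mul(-102, 80)), -55) = Add(Add(-39, -8160), -55) = Add(-8199, -55) = -8254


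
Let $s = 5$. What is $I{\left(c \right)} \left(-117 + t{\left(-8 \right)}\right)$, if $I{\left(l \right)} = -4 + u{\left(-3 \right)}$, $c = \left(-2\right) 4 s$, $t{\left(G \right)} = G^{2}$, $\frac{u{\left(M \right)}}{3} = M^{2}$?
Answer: $-1219$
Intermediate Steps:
$u{\left(M \right)} = 3 M^{2}$
$c = -40$ ($c = \left(-2\right) 4 \cdot 5 = \left(-8\right) 5 = -40$)
$I{\left(l \right)} = 23$ ($I{\left(l \right)} = -4 + 3 \left(-3\right)^{2} = -4 + 3 \cdot 9 = -4 + 27 = 23$)
$I{\left(c \right)} \left(-117 + t{\left(-8 \right)}\right) = 23 \left(-117 + \left(-8\right)^{2}\right) = 23 \left(-117 + 64\right) = 23 \left(-53\right) = -1219$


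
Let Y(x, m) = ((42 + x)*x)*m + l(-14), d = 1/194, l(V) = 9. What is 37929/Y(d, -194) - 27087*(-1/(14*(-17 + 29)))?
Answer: -354247969/358568 ≈ -987.95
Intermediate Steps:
d = 1/194 ≈ 0.0051546
Y(x, m) = 9 + m*x*(42 + x) (Y(x, m) = ((42 + x)*x)*m + 9 = (x*(42 + x))*m + 9 = m*x*(42 + x) + 9 = 9 + m*x*(42 + x))
37929/Y(d, -194) - 27087*(-1/(14*(-17 + 29))) = 37929/(9 - 194*(1/194)² + 42*(-194)*(1/194)) - 27087*(-1/(14*(-17 + 29))) = 37929/(9 - 194*1/37636 - 42) - 27087/((-14*12)) = 37929/(9 - 1/194 - 42) - 27087/(-168) = 37929/(-6403/194) - 27087*(-1/168) = 37929*(-194/6403) + 9029/56 = -7358226/6403 + 9029/56 = -354247969/358568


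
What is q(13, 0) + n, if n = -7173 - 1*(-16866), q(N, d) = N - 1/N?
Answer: 126177/13 ≈ 9705.9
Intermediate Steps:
n = 9693 (n = -7173 + 16866 = 9693)
q(13, 0) + n = (13 - 1/13) + 9693 = 168/13 + 9693 = 126177/13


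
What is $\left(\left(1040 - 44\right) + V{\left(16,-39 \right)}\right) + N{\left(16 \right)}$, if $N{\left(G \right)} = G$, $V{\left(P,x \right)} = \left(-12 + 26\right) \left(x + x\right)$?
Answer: $-80$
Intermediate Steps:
$V{\left(P,x \right)} = 28 x$ ($V{\left(P,x \right)} = 14 \cdot 2 x = 28 x$)
$\left(\left(1040 - 44\right) + V{\left(16,-39 \right)}\right) + N{\left(16 \right)} = \left(\left(1040 - 44\right) + 28 \left(-39\right)\right) + 16 = \left(\left(1040 - 44\right) - 1092\right) + 16 = \left(996 - 1092\right) + 16 = -96 + 16 = -80$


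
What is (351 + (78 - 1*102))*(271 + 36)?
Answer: 100389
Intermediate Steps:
(351 + (78 - 1*102))*(271 + 36) = (351 + (78 - 102))*307 = (351 - 24)*307 = 327*307 = 100389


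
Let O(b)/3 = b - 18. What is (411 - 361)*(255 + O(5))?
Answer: 10800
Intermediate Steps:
O(b) = -54 + 3*b (O(b) = 3*(b - 18) = 3*(-18 + b) = -54 + 3*b)
(411 - 361)*(255 + O(5)) = (411 - 361)*(255 + (-54 + 3*5)) = 50*(255 + (-54 + 15)) = 50*(255 - 39) = 50*216 = 10800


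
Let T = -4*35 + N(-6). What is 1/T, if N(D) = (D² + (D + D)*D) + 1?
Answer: -1/31 ≈ -0.032258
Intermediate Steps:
N(D) = 1 + 3*D² (N(D) = (D² + (2*D)*D) + 1 = (D² + 2*D²) + 1 = 3*D² + 1 = 1 + 3*D²)
T = -31 (T = -4*35 + (1 + 3*(-6)²) = -140 + (1 + 3*36) = -140 + (1 + 108) = -140 + 109 = -31)
1/T = 1/(-31) = -1/31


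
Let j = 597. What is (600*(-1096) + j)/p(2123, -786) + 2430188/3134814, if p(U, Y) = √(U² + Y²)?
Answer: 1215094/1567407 - 657003*√1213/78845 ≈ -289.44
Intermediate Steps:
(600*(-1096) + j)/p(2123, -786) + 2430188/3134814 = (600*(-1096) + 597)/(√(2123² + (-786)²)) + 2430188/3134814 = (-657600 + 597)/(√(4507129 + 617796)) + 2430188*(1/3134814) = -657003*√1213/78845 + 1215094/1567407 = 1215094/1567407 - 657003*√1213/78845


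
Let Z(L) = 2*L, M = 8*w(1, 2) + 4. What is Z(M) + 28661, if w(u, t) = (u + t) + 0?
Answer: 28717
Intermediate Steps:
w(u, t) = t + u (w(u, t) = (t + u) + 0 = t + u)
M = 28 (M = 8*(2 + 1) + 4 = 8*3 + 4 = 24 + 4 = 28)
Z(M) + 28661 = 2*28 + 28661 = 56 + 28661 = 28717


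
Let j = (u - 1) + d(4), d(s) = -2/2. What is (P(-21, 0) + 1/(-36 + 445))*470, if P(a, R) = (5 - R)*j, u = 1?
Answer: -960680/409 ≈ -2348.9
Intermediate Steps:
d(s) = -1 (d(s) = -2*½ = -1)
j = -1 (j = (1 - 1) - 1 = 0 - 1 = -1)
P(a, R) = -5 + R (P(a, R) = (5 - R)*(-1) = -5 + R)
(P(-21, 0) + 1/(-36 + 445))*470 = ((-5 + 0) + 1/(-36 + 445))*470 = (-5 + 1/409)*470 = -2044/409*470 = -960680/409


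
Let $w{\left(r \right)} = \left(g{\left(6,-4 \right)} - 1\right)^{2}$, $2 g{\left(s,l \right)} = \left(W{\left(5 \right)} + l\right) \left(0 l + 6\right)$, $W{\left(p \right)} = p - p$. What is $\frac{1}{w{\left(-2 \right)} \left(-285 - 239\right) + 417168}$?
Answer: $\frac{1}{328612} \approx 3.0431 \cdot 10^{-6}$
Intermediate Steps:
$W{\left(p \right)} = 0$
$g{\left(s,l \right)} = 3 l$ ($g{\left(s,l \right)} = \frac{\left(0 + l\right) \left(0 l + 6\right)}{2} = \frac{l \left(0 + 6\right)}{2} = \frac{l 6}{2} = \frac{6 l}{2} = 3 l$)
$w{\left(r \right)} = 169$ ($w{\left(r \right)} = \left(3 \left(-4\right) - 1\right)^{2} = \left(-12 - 1\right)^{2} = \left(-13\right)^{2} = 169$)
$\frac{1}{w{\left(-2 \right)} \left(-285 - 239\right) + 417168} = \frac{1}{169 \left(-285 - 239\right) + 417168} = \frac{1}{169 \left(-524\right) + 417168} = \frac{1}{-88556 + 417168} = \frac{1}{328612}$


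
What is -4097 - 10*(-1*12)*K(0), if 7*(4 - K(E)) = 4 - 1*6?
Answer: -25079/7 ≈ -3582.7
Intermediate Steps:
K(E) = 30/7 (K(E) = 4 - (4 - 1*6)/7 = 4 - (4 - 6)/7 = 4 - ⅐*(-2) = 4 + 2/7 = 30/7)
-4097 - 10*(-1*12)*K(0) = -4097 - 10*(-1*12)*30/7 = -4097 - 10*(-12)*30/7 = -4097 - (-120)*30/7 = -4097 - 1*(-3600/7) = -4097 + 3600/7 = -25079/7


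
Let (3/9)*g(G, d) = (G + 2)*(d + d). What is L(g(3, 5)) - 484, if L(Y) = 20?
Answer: -464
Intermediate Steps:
g(G, d) = 6*d*(2 + G) (g(G, d) = 3*((G + 2)*(d + d)) = 3*((2 + G)*(2*d)) = 3*(2*d*(2 + G)) = 6*d*(2 + G))
L(g(3, 5)) - 484 = 20 - 484 = -464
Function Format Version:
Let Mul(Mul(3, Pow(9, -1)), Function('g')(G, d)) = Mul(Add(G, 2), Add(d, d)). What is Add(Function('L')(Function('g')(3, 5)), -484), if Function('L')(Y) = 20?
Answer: -464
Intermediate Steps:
Function('g')(G, d) = Mul(6, d, Add(2, G)) (Function('g')(G, d) = Mul(3, Mul(Add(G, 2), Add(d, d))) = Mul(3, Mul(Add(2, G), Mul(2, d))) = Mul(3, Mul(2, d, Add(2, G))) = Mul(6, d, Add(2, G)))
Add(Function('L')(Function('g')(3, 5)), -484) = Add(20, -484) = -464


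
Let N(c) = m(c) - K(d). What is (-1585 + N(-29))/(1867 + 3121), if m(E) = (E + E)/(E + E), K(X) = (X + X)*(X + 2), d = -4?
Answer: -400/1247 ≈ -0.32077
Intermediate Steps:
K(X) = 2*X*(2 + X) (K(X) = (2*X)*(2 + X) = 2*X*(2 + X))
m(E) = 1 (m(E) = (2*E)/((2*E)) = (2*E)*(1/(2*E)) = 1)
N(c) = -15 (N(c) = 1 - 2*(-4)*(2 - 4) = 1 - 2*(-4)*(-2) = 1 - 1*16 = 1 - 16 = -15)
(-1585 + N(-29))/(1867 + 3121) = (-1585 - 15)/(1867 + 3121) = -1600/4988 = -1600*1/4988 = -400/1247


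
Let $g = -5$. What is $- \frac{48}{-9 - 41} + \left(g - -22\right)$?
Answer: $\frac{449}{25} \approx 17.96$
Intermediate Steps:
$- \frac{48}{-9 - 41} + \left(g - -22\right) = - \frac{48}{-9 - 41} - -17 = - \frac{48}{-50} + \left(-5 + 22\right) = \left(-48\right) \left(- \frac{1}{50}\right) + 17 = \frac{24}{25} + 17 = \frac{449}{25}$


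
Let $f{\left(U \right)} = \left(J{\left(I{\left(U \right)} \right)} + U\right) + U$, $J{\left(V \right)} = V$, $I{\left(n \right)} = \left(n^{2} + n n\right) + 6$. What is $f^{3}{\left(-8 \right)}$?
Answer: $1643032$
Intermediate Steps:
$I{\left(n \right)} = 6 + 2 n^{2}$ ($I{\left(n \right)} = \left(n^{2} + n^{2}\right) + 6 = 2 n^{2} + 6 = 6 + 2 n^{2}$)
$f{\left(U \right)} = 6 + 2 U + 2 U^{2}$ ($f{\left(U \right)} = \left(\left(6 + 2 U^{2}\right) + U\right) + U = \left(6 + U + 2 U^{2}\right) + U = 6 + 2 U + 2 U^{2}$)
$f^{3}{\left(-8 \right)} = \left(6 + 2 \left(-8\right) + 2 \left(-8\right)^{2}\right)^{3} = \left(6 - 16 + 2 \cdot 64\right)^{3} = \left(6 - 16 + 128\right)^{3} = 118^{3} = 1643032$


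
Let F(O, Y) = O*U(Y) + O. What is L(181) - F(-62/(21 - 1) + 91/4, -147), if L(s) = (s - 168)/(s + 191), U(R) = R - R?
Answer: -9121/465 ≈ -19.615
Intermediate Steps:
U(R) = 0
L(s) = (-168 + s)/(191 + s)
F(O, Y) = O (F(O, Y) = O*0 + O = 0 + O = O)
L(181) - F(-62/(21 - 1) + 91/4, -147) = (-168 + 181)/(191 + 181) - (-62/(21 - 1) + 91/4) = 13/372 - (-62/20 + 91*(¼)) = (1/372)*13 - (-62*1/20 + 91/4) = 13/372 - (-31/10 + 91/4) = 13/372 - 1*393/20 = 13/372 - 393/20 = -9121/465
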